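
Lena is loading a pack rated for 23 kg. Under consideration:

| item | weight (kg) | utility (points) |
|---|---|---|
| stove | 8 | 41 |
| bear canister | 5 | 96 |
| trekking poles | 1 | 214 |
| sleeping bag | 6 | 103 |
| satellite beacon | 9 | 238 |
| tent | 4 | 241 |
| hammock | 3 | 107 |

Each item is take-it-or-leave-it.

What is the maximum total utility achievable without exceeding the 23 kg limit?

903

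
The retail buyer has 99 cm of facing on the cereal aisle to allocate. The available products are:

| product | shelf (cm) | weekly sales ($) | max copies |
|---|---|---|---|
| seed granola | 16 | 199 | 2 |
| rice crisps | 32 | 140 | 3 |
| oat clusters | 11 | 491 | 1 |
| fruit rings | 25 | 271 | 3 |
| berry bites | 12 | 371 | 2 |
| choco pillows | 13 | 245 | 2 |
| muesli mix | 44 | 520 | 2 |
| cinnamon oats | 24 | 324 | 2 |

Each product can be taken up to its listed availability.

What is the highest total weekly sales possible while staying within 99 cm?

2126

Greedy by ratio would take oat clusters + 2×berry bites + 2×choco pillows + cinnamon oats: 85 cm used, total 2047.
Dropping choco pillows frees 13 cm; slotting in cinnamon oats (24 cm) lifts the total to 2126 at 96 cm.
Nothing else within 99 cm beats 2126.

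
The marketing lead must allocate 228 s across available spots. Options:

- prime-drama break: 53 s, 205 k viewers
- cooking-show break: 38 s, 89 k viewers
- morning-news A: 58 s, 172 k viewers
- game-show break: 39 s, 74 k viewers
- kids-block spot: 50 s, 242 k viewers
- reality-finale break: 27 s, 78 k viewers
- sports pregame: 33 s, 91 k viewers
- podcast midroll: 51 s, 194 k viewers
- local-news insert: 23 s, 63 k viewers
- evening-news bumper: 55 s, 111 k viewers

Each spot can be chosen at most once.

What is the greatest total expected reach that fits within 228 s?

821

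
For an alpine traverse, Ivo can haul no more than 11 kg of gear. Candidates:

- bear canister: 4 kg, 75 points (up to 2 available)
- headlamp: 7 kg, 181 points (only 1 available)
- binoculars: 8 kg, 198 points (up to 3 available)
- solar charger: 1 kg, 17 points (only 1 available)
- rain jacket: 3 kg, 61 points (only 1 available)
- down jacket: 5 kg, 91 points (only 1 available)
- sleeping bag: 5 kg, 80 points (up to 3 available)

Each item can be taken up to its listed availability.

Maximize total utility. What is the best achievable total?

259

Density check — headlamp 25.86, binoculars 24.75, rain jacket 20.33, bear canister 18.75 are the best per kg.
Taking headlamp + solar charger + rain jacket: 11 kg used, 259 in utility.
No other feasible combination exceeds 259.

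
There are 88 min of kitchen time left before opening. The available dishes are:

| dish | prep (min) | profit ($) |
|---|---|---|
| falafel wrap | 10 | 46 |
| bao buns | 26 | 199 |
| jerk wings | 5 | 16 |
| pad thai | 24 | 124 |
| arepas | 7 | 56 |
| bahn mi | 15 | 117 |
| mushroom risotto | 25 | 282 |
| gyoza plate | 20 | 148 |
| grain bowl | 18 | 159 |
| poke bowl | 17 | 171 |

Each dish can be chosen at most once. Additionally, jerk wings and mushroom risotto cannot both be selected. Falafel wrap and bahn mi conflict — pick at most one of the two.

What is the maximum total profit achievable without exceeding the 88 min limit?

Density check — mushroom risotto 11.28, poke bowl 10.06, grain bowl 8.83 are the best per min.
Arepas + mushroom risotto + gyoza plate + grain bowl + poke bowl uses 87 of the 88 min and totals 816.
No other feasible combination exceeds 816.

816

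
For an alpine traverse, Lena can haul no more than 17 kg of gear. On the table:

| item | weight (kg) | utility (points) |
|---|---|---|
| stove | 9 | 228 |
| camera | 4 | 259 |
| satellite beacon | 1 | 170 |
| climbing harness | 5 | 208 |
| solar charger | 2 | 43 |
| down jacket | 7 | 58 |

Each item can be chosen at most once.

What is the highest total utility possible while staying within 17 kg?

700

Density check — satellite beacon 170.00, camera 64.75, climbing harness 41.60, stove 25.33 are the best per kg.
Taking the top-ratio items first gives camera + satellite beacon + climbing harness + solar charger for 680 (12 kg).
Replace climbing harness with stove: the trade gains 20 net, giving 700 at 16 kg.
Runner-up camera + satellite beacon + climbing harness + down jacket tops out at 695.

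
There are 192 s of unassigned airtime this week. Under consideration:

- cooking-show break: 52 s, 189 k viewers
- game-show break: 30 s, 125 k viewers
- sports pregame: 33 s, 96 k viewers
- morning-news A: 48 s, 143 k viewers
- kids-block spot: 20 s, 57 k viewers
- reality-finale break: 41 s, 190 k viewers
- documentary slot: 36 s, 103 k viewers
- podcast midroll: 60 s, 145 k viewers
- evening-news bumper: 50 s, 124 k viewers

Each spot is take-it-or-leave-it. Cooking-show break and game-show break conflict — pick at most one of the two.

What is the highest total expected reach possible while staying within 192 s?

Ranking by ratio (expected reach/s): reality-finale break 4.63, game-show break 4.17, cooking-show break 3.63.
Game-show break + sports pregame + morning-news A + reality-finale break + documentary slot uses 188 of the 192 s and totals 657.
The closest alternative, cooking-show break + morning-news A + reality-finale break + evening-news bumper, reaches only 646.

657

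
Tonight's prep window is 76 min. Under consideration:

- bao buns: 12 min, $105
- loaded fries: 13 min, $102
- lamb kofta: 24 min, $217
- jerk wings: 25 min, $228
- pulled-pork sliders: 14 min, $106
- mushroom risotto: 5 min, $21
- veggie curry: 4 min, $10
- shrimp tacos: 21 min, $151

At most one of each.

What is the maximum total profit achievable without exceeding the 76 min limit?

Filling by ratio: bao buns + loaded fries + lamb kofta + jerk wings for 652, with 2 min left unused.
The 13 min tied up in loaded fries is better spent on pulled-pork sliders — total rises to 656 (75 min).

656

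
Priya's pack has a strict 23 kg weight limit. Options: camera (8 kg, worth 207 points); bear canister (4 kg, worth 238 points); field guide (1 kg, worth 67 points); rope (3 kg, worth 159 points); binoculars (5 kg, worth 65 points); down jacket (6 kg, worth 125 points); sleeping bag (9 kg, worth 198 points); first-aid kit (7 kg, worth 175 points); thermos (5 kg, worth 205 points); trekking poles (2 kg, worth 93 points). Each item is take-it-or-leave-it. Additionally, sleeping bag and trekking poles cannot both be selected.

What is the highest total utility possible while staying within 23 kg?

969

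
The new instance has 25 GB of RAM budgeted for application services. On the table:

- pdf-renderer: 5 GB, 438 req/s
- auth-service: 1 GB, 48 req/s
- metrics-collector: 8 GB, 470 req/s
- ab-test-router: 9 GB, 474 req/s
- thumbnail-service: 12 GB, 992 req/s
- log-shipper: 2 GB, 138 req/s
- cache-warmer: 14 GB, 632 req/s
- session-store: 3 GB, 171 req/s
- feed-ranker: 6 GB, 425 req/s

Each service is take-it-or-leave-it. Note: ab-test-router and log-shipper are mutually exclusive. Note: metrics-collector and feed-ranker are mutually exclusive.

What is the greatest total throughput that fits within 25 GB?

Pdf-renderer + thumbnail-service + log-shipper + feed-ranker uses 25 of the 25 GB and totals 1993.

1993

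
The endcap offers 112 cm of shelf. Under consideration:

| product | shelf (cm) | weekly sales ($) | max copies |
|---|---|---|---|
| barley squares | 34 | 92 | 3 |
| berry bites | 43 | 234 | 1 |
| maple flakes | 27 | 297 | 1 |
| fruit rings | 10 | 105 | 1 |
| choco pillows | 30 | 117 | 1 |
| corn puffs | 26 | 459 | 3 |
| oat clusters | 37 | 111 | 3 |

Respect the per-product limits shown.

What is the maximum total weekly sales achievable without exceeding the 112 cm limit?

1674

Best packing: maple flakes + 3×corn puffs — 105 cm, 1674 total.
Every other selection either busts 112 cm or exceeds an availability limit or fails to beat 1674.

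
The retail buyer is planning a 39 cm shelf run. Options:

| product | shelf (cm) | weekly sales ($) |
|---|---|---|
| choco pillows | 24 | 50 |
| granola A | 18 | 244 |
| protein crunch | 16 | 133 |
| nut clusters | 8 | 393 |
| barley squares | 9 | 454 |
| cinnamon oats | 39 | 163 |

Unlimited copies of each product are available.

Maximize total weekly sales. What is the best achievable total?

1816

By weekly sales per cm: barley squares 50.44, nut clusters 49.12, granola A 13.56 lead.
Taking 4×barley squares: 36 cm used, 1816 in weekly sales.
The spare 3 cm is too small for any remaining product, and no exchange beats 1816.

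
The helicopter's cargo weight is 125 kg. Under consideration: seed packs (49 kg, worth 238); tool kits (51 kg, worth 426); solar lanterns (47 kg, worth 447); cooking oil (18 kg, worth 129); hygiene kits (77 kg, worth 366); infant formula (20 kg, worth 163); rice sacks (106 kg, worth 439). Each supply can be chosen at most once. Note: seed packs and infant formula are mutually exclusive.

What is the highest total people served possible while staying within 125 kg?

1036

Density check — solar lanterns 9.51, tool kits 8.35, infant formula 8.15 are the best per kg.
The ratio ordering already packs tightly: tool kits + solar lanterns + infant formula, 118 kg, 1036.
Runner-up tool kits + solar lanterns + cooking oil tops out at 1002.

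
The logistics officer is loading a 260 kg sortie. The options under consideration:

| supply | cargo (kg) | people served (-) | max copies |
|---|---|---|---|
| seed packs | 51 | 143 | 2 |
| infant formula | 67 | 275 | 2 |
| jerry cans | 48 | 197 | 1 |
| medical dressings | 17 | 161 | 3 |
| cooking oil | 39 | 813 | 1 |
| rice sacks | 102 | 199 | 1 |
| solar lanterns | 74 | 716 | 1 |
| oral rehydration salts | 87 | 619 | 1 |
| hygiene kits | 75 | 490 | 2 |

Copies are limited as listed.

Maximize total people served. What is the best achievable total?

2631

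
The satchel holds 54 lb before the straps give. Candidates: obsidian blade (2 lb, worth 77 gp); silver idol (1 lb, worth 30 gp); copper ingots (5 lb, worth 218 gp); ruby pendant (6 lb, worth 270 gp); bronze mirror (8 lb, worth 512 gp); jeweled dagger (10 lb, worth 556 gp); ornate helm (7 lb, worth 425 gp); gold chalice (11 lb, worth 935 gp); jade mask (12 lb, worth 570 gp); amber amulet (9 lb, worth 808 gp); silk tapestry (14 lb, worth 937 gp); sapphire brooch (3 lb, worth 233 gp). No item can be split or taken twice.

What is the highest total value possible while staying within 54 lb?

3927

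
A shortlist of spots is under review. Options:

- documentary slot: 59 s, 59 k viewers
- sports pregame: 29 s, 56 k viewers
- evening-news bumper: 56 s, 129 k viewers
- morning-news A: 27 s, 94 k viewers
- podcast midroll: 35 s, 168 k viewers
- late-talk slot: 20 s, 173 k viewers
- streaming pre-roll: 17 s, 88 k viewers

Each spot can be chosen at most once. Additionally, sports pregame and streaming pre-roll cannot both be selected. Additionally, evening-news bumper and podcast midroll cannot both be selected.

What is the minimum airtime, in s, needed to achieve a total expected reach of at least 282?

55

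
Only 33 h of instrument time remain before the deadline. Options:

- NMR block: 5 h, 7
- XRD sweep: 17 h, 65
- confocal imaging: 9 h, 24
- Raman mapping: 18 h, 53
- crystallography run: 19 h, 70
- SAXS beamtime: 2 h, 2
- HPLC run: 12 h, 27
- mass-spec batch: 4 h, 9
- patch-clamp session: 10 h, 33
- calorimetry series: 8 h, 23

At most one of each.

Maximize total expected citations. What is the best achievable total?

A density-first pass picks XRD sweep + SAXS beamtime + mass-spec batch + patch-clamp session — 109 at 33 h.
Replace XRD sweep and SAXS beamtime with crystallography run: the trade gains 3 net, giving 112 at 33 h.

112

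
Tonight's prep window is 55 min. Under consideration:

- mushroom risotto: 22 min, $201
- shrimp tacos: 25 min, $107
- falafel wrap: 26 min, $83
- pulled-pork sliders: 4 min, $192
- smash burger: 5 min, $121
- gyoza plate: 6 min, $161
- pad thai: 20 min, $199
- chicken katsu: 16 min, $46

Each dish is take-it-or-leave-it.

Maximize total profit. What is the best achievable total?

By profit per min: pulled-pork sliders 48.00, gyoza plate 26.83, smash burger 24.20 lead.
Taking the top-ratio dishes first gives pulled-pork sliders + smash burger + gyoza plate + pad thai + chicken katsu for 719 (51 min).
Replace smash burger and chicken katsu with mushroom risotto: the trade gains 34 net, giving 753 at 52 min.
Every other selection either busts 55 min or fails to beat 753.

753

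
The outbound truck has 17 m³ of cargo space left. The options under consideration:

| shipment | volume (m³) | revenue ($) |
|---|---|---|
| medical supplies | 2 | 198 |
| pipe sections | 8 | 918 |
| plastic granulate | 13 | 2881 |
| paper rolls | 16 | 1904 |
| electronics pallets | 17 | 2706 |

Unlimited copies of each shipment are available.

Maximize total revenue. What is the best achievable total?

3277

Density check — plastic granulate 221.62, electronics pallets 159.18, paper rolls 119.00, pipe sections 114.75 are the best per m³.
2×medical supplies + plastic granulate uses 17 of the 17 m³ and totals 3277.
No other feasible combination exceeds 3277.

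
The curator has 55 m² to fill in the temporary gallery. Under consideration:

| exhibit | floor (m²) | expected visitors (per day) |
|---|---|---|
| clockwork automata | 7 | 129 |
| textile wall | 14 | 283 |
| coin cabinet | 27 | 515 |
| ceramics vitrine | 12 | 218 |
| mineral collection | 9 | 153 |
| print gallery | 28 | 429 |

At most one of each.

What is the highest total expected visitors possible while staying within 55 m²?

1016

A density-first pass picks clockwork automata + textile wall + coin cabinet — 927 at 48 m².
Replace clockwork automata with ceramics vitrine: the trade gains 89 net, giving 1016 at 53 m².
Runner-up clockwork automata + coin cabinet + ceramics vitrine + mineral collection tops out at 1015.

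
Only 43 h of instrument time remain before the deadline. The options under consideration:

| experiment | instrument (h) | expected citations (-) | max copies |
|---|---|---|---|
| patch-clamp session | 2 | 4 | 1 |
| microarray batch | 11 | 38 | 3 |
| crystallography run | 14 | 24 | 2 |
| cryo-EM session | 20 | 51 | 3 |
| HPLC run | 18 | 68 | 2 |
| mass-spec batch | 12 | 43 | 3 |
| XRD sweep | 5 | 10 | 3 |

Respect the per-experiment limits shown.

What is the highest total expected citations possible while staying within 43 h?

154

A density-first pass picks patch-clamp session + 2×HPLC run + XRD sweep — 150 at 43 h.
The 25 h tied up in patch-clamp session and HPLC run and XRD sweep is better spent on 2×mass-spec batch — total rises to 154 (42 h).
Nothing else within 43 h beats 154.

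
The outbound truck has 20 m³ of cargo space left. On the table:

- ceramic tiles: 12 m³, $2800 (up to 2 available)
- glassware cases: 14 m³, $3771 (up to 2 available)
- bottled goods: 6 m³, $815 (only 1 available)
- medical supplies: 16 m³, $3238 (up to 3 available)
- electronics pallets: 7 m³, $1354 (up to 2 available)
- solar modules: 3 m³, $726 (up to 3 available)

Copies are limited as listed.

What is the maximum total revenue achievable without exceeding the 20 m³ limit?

Taking glassware cases + 2×solar modules: 20 m³ used, 5223 in revenue.

5223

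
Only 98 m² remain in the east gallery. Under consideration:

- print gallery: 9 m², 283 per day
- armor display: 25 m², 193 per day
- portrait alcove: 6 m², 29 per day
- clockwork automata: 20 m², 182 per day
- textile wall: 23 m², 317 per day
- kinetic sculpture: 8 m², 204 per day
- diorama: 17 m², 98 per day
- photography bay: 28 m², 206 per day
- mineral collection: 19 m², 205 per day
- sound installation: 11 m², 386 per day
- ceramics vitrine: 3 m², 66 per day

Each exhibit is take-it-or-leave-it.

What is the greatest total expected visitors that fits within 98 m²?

1654

The ratio heuristic lands on print gallery + clockwork automata + textile wall + kinetic sculpture + mineral collection + sound installation + ceramics vitrine (1643) but leaves 5 m² idle.
Replace clockwork automata with armor display: the trade gains 11 net, giving 1654 at 98 m².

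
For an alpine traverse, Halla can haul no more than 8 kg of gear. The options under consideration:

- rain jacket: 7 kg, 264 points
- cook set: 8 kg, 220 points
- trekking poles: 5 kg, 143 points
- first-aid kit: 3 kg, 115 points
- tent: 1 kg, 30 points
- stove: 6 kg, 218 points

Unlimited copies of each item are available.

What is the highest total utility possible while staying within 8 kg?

294

Ranking by ratio (utility/kg): first-aid kit 38.33, rain jacket 37.71, stove 36.33.
Taking the top-ratio items first gives 2×first-aid kit + 2×tent for 290 (8 kg).
Dropping 2×first-aid kit and tent frees 7 kg; slotting in rain jacket (7 kg) lifts the total to 294 at 8 kg.
Nothing else within 8 kg beats 294.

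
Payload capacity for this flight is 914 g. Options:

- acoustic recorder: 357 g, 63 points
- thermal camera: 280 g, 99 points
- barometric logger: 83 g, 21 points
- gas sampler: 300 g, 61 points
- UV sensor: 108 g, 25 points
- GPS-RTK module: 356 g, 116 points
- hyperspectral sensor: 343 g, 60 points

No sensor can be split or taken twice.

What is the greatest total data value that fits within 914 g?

Ranking by ratio (data value/g): thermal camera 0.35, GPS-RTK module 0.33, barometric logger 0.25.
Thermal camera + barometric logger + UV sensor + GPS-RTK module uses 827 of the 914 g and totals 261.
An exhaustive check of the 128 subsets confirms 261.

261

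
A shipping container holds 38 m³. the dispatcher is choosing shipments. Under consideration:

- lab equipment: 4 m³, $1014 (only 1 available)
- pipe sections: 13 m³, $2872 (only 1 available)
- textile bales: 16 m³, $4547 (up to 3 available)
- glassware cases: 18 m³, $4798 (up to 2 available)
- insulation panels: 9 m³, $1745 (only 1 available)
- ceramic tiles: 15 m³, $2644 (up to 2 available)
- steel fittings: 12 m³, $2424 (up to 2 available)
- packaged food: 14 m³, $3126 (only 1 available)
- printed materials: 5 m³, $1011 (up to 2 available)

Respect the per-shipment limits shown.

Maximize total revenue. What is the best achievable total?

10359

Filling by ratio: lab equipment + 2×textile bales for 10108, with 2 m³ left unused.
Replace textile bales with glassware cases: the trade gains 251 net, giving 10359 at 38 m³.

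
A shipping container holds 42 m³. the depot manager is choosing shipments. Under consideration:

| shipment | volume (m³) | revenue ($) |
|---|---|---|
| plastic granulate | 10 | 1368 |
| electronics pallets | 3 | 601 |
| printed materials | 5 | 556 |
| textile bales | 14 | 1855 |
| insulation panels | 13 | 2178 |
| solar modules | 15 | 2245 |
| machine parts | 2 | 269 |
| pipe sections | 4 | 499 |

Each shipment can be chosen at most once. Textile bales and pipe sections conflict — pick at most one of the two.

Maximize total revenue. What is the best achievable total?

6392

By revenue per m³: electronics pallets 200.33, insulation panels 167.54, solar modules 149.67, plastic granulate 136.80 lead.
Taking plastic granulate + electronics pallets + insulation panels + solar modules: 41 m³ used, 6392 in revenue.
Runner-up electronics pallets + printed materials + insulation panels + solar modules + machine parts + pipe sections tops out at 6348.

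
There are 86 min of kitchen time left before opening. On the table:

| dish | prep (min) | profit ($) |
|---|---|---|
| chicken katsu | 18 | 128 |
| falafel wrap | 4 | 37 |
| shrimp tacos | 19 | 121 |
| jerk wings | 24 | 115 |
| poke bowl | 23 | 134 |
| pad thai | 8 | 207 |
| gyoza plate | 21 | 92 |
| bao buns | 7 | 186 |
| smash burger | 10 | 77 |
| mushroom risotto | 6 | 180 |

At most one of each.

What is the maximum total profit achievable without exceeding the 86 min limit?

993

By profit per min: mushroom risotto 30.00, bao buns 26.57, pad thai 25.88, falafel wrap 9.25 lead.
Greedy by ratio would take chicken katsu + falafel wrap + shrimp tacos + pad thai + bao buns + smash burger + mushroom risotto: 72 min used, total 936.
Dropping smash burger frees 10 min; slotting in poke bowl (23 min) lifts the total to 993 at 85 min.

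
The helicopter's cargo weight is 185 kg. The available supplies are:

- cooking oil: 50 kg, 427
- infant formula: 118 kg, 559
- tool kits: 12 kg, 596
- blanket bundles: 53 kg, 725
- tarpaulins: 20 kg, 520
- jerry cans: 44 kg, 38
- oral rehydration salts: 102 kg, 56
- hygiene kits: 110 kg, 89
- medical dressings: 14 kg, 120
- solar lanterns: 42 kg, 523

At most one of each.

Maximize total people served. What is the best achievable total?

2791

By people served per kg: tool kits 49.67, tarpaulins 26.00, blanket bundles 13.68, solar lanterns 12.45 lead.
A density-first pass picks tool kits + blanket bundles + tarpaulins + jerry cans + medical dressings + solar lanterns — 2522 at 185 kg.
Replace jerry cans and medical dressings with cooking oil: the trade gains 269 net, giving 2791 at 177 kg.
Runner-up tool kits + blanket bundles + tarpaulins + jerry cans + medical dressings + solar lanterns tops out at 2522.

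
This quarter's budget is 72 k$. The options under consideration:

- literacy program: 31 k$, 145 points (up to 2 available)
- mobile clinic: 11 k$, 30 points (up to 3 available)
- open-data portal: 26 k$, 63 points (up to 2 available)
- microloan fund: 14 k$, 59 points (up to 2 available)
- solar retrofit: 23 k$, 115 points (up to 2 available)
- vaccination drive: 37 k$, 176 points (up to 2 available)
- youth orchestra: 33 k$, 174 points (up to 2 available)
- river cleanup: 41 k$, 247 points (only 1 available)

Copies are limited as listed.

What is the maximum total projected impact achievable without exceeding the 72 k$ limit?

Taking the top-ratio projects first gives solar retrofit + river cleanup for 362 (64 k$).
The 23 k$ tied up in solar retrofit is better spent on literacy program — total rises to 392 (72 k$).
Every other selection either busts 72 k$ or exceeds an availability limit or fails to beat 392.

392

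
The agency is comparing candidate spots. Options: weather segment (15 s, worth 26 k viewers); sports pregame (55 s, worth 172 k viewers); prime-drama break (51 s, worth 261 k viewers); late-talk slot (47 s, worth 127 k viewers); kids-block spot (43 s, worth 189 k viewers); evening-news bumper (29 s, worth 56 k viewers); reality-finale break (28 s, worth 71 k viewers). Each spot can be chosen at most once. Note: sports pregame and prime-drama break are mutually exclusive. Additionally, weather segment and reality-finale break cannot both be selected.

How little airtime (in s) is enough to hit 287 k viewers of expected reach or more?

66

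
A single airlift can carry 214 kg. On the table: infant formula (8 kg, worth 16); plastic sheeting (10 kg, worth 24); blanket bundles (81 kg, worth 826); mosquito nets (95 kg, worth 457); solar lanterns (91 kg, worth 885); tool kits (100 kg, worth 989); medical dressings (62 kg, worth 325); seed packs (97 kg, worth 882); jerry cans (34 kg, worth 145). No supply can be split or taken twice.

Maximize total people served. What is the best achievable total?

Density check — blanket bundles 10.20, tool kits 9.89, solar lanterns 9.73 are the best per kg.
A density-first pass picks infant formula + plastic sheeting + blanket bundles + tool kits — 1855 at 199 kg.
Replace blanket bundles with solar lanterns: the trade gains 59 net, giving 1914 at 209 kg.

1914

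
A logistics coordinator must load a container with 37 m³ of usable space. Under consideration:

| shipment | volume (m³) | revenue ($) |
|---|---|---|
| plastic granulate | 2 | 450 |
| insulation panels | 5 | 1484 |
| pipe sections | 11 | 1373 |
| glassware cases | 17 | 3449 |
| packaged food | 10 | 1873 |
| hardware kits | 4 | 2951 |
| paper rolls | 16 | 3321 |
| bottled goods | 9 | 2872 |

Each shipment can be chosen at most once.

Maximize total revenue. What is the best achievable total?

11206

By revenue per m³: hardware kits 737.75, bottled goods 319.11, insulation panels 296.80, plastic granulate 225.00 lead.
A density-first pass picks plastic granulate + insulation panels + hardware kits + paper rolls + bottled goods — 11078 at 36 m³.
The 16 m³ tied up in paper rolls is better spent on glassware cases — total rises to 11206 (37 m³).
Runner-up plastic granulate + insulation panels + hardware kits + paper rolls + bottled goods tops out at 11078.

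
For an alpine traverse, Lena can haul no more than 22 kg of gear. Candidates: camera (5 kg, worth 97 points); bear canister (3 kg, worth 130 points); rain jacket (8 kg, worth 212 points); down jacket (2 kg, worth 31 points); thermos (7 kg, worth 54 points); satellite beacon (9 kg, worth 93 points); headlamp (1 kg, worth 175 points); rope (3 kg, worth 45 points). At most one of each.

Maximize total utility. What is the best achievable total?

690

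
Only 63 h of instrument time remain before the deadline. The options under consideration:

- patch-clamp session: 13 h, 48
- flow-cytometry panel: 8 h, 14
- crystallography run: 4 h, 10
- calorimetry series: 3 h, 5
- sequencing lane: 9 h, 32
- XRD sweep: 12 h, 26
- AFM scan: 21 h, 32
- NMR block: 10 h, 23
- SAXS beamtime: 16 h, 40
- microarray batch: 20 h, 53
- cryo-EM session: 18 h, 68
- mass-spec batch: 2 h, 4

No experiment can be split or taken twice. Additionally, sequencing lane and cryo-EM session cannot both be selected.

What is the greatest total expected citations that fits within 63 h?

196

Best packing: patch-clamp session + NMR block + microarray batch + cryo-EM session + mass-spec batch — 63 h, 196 total.
Next best is patch-clamp session + XRD sweep + microarray batch + cryo-EM session at 195 (63 h) — short by 1.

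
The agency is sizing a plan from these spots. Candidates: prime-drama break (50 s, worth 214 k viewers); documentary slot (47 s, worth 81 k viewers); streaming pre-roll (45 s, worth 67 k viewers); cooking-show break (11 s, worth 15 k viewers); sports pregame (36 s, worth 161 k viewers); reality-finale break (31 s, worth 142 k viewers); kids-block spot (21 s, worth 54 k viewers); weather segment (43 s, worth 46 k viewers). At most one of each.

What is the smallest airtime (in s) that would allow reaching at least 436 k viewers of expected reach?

117

Minimise s subject to total expected reach ≥ 436.
prime-drama break + sports pregame + reality-finale break: 517 expected reach at 117 s.
Below 117 s the best achievable stays under 436.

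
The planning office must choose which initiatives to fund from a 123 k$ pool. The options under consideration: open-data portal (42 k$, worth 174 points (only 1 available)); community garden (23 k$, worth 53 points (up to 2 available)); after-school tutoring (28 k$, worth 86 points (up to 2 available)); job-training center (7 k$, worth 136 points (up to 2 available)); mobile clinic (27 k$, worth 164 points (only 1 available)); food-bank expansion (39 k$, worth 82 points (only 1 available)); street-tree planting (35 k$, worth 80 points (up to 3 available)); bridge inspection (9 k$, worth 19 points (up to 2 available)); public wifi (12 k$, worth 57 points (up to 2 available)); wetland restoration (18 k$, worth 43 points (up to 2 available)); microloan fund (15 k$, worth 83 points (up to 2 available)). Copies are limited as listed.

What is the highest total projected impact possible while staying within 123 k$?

A density-first pass picks after-school tutoring + 2×job-training center + mobile clinic + 2×public wifi + 2×microloan fund — 802 at 123 k$.
Replace after-school tutoring and microloan fund with open-data portal: the trade gains 5 net, giving 807 at 122 k$.

807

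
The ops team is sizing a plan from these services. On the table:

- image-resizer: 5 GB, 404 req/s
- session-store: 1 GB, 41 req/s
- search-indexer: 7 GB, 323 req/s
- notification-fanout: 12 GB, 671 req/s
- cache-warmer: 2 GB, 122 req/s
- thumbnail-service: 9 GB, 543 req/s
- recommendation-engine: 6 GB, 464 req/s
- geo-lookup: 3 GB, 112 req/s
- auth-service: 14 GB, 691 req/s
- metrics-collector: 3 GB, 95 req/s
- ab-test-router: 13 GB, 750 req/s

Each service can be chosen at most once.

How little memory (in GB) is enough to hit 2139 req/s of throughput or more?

33

Look for the lowest-memory combination reaching 2139.
image-resizer + thumbnail-service + recommendation-engine + ab-test-router: 2161 throughput at 33 GB.
Below 33 GB the best achievable stays under 2139.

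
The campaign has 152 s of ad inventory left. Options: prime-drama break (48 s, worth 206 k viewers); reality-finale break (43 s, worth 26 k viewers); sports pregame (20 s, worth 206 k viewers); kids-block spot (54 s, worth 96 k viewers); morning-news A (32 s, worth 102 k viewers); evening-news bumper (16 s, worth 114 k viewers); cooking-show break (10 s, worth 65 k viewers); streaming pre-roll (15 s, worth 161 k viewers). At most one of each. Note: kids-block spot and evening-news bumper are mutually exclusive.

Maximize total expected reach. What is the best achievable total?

854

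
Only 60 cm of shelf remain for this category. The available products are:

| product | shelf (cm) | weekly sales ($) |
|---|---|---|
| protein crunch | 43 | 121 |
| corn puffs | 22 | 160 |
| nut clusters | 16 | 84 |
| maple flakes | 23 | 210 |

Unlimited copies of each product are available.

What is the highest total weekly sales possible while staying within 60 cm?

420

The ratio ordering already packs tightly: 2×maple flakes, 46 cm, 420.
That's the maximum — no swap from here does better than 420.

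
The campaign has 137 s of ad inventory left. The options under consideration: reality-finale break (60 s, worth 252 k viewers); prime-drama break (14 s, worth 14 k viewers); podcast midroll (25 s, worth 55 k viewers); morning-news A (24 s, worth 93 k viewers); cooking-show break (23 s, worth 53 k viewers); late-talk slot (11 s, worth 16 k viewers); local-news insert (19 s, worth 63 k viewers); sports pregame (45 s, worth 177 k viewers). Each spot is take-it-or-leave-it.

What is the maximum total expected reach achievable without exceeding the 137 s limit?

522

Reality-finale break + morning-news A + sports pregame uses 129 of the 137 s and totals 522.
Next best is reality-finale break + late-talk slot + local-news insert + sports pregame at 508 (135 s) — short by 14.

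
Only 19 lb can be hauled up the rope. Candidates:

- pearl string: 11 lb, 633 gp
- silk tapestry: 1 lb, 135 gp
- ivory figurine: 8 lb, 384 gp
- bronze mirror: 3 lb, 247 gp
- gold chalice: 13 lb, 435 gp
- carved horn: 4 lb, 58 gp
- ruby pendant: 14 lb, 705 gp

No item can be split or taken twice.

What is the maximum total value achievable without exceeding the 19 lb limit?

1087

Greedy by ratio would take pearl string + silk tapestry + bronze mirror + carved horn: 19 lb used, total 1073.
Replace pearl string and carved horn with ruby pendant: the trade gains 14 net, giving 1087 at 18 lb.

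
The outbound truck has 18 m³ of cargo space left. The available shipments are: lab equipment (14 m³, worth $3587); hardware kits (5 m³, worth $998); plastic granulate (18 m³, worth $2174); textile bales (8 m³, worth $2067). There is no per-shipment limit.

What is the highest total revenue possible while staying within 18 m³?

Density check — textile bales 258.38, lab equipment 256.21, hardware kits 199.60, plastic granulate 120.78 are the best per m³.
Taking 2×textile bales: 16 m³ used, 4134 in revenue.

4134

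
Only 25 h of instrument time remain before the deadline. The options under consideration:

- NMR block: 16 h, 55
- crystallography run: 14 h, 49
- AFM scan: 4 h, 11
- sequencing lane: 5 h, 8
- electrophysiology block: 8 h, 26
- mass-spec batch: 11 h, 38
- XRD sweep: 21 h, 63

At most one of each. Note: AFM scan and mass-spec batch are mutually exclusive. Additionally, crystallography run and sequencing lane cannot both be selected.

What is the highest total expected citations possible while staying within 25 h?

87

Crystallography run + mass-spec batch uses 25 of the 25 h and totals 87.
The closest alternative, NMR block + electrophysiology block, reaches only 81.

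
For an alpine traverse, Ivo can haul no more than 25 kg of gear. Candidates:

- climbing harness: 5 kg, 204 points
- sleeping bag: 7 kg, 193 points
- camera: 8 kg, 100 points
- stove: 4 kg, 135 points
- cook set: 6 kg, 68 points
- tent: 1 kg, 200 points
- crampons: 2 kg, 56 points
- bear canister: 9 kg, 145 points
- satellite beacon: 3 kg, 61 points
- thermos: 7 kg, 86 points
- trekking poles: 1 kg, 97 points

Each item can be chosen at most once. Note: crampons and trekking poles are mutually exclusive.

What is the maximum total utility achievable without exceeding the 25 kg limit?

915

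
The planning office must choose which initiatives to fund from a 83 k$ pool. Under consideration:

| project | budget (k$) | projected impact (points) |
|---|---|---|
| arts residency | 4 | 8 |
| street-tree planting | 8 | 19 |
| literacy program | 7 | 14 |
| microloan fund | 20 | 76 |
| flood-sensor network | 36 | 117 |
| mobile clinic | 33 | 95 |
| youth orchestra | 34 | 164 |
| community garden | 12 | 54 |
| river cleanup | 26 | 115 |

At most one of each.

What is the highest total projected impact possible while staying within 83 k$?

Greedy by ratio would take street-tree planting + youth orchestra + community garden + river cleanup: 80 k$ used, total 352.
Dropping street-tree planting and community garden frees 20 k$; slotting in microloan fund (20 k$) lifts the total to 355 at 80 k$.
Arts residency + literacy program + youth orchestra + community garden + river cleanup matches that 355 at 83 k$; no feasible combination exceeds it.

355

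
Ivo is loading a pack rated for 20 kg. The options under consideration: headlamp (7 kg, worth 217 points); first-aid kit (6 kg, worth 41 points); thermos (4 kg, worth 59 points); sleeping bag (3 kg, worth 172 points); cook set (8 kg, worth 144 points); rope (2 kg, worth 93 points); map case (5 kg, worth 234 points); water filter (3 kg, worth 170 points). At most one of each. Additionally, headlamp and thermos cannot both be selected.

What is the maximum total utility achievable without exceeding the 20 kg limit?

Ranking by ratio (utility/kg): sleeping bag 57.33, water filter 56.67, map case 46.80.
The ratio ordering already packs tightly: headlamp + sleeping bag + rope + map case + water filter, 20 kg, 886.
An exhaustive check of the 256 subsets confirms 886.

886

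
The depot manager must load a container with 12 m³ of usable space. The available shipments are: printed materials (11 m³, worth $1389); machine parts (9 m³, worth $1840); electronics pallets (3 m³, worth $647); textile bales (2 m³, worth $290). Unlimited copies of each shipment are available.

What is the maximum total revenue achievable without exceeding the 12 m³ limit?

2588

By revenue per m³: electronics pallets 215.67, machine parts 204.44, textile bales 145.00 lead.
4×electronics pallets uses 12 of the 12 m³ and totals 2588.
No other feasible combination exceeds 2588.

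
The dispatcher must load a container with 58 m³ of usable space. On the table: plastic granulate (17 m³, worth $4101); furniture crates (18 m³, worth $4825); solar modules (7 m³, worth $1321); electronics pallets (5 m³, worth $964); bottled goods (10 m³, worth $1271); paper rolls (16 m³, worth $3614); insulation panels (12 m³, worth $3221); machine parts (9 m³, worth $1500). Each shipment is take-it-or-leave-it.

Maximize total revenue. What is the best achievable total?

By revenue per m³: insulation panels 268.42, furniture crates 268.06, plastic granulate 241.24, paper rolls 225.88 lead.
Taking the top-ratio shipments first gives plastic granulate + furniture crates + electronics pallets + insulation panels for 13111 (52 m³).
The 17 m³ tied up in plastic granulate is better spent on solar modules + paper rolls — total rises to 13945 (58 m³).
No other feasible combination exceeds 13945.

13945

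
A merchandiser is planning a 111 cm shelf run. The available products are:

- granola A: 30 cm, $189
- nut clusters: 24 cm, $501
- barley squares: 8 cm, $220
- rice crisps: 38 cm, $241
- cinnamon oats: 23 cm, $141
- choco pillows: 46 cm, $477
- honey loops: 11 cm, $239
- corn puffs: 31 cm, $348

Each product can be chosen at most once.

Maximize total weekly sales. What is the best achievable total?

1546

A density-first pass picks granola A + nut clusters + barley squares + honey loops + corn puffs — 1497 at 104 cm.
The 41 cm tied up in granola A and honey loops is better spent on choco pillows — total rises to 1546 (109 cm).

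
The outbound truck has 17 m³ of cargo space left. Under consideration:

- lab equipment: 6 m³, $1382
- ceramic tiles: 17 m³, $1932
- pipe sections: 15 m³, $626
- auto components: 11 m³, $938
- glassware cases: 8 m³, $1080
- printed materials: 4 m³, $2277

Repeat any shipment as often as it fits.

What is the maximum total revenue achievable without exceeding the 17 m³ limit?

9108

Best packing: 4×printed materials — 16 m³, 9108 total.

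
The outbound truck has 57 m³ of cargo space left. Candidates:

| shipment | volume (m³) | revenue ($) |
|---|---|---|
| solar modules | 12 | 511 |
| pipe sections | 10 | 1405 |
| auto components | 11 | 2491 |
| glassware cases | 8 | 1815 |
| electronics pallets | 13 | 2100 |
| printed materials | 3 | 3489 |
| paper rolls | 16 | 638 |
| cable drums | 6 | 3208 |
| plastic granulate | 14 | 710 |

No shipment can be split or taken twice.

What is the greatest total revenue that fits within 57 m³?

Taking pipe sections + auto components + glassware cases + electronics pallets + printed materials + cable drums: 51 m³ used, 14508 in revenue.
Nothing else within 57 m³ beats 14508.

14508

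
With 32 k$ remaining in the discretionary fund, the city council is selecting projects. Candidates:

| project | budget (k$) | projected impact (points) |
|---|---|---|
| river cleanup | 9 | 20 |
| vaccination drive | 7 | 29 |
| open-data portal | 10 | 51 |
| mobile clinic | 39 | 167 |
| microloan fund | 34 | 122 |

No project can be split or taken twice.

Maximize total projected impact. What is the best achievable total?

100

Ranking by ratio (projected impact/k$): open-data portal 5.10, mobile clinic 4.28, vaccination drive 4.14.
River cleanup + vaccination drive + open-data portal uses 26 of the 32 k$ and totals 100.
Every other selection either busts 32 k$ or fails to beat 100.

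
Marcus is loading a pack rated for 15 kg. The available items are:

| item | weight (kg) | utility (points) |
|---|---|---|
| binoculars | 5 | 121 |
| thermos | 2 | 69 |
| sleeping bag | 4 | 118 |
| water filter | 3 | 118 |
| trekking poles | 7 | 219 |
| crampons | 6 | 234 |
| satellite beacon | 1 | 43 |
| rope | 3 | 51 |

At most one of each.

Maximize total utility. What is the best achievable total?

Taking the top-ratio items first gives thermos + water filter + crampons + satellite beacon + rope for 515 (15 kg).
Replace satellite beacon and rope with sleeping bag: the trade gains 24 net, giving 539 at 15 kg.
Runner-up thermos + trekking poles + crampons tops out at 522.

539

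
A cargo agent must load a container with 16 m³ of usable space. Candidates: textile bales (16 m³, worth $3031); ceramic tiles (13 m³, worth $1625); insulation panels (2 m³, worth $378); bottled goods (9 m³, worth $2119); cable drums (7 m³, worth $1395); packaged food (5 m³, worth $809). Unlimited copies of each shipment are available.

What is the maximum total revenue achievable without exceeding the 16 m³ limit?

Bottled goods + cable drums uses 16 of the 16 m³ and totals 3514.

3514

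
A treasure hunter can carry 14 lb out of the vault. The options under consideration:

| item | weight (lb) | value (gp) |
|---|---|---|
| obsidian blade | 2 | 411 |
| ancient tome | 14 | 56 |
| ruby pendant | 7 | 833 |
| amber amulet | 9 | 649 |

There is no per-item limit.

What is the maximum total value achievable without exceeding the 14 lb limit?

The ratio ordering already packs tightly: 7×obsidian blade, 14 lb, 2877.
Every other selection either busts 14 lb or fails to beat 2877.

2877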